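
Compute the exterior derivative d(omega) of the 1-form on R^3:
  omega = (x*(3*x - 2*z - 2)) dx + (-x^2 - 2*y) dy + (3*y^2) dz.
d(omega) = (-2*x) dx ∧ dy + (2*x) dx ∧ dz + (6*y) dy ∧ dz

For a 1-form omega = sum_i f_i dx_i, the exterior derivative is
  d(omega) = sum_{i < j} (∂f_j/∂x_i - ∂f_i/∂x_j) dx_i ∧ dx_j.
  coefficient of dx ∧ dy: ∂f_2/∂x - ∂f_1/∂y = ∂(-x^2 - 2*y)/∂x - ∂(x*(3*x - 2*z - 2))/∂y = -2*x
  coefficient of dx ∧ dz: ∂f_3/∂x - ∂f_1/∂z = ∂(3*y^2)/∂x - ∂(x*(3*x - 2*z - 2))/∂z = 2*x
  coefficient of dy ∧ dz: ∂f_3/∂y - ∂f_2/∂z = ∂(3*y^2)/∂y - ∂(-x^2 - 2*y)/∂z = 6*y
Assembling: d(omega) = (-2*x) dx ∧ dy + (2*x) dx ∧ dz + (6*y) dy ∧ dz.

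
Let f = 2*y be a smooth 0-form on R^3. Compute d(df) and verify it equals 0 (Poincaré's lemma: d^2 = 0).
d(df) = 0

Step 1: df = sum_i (∂f/∂x_i) dx_i = (0) dx + (2) dy + (0) dz.
Step 2: Apply d again. Using the 1-form formula, the coefficient of dx ∧ dy in d(df) is ∂^2 f/∂x ∂y - ∂^2 f/∂y ∂x = (0) - (0) = 0 (equality of mixed partials for smooth f).
Similarly for dx ∧ dz and dy ∧ dz — all coefficients vanish. So d(df) = 0.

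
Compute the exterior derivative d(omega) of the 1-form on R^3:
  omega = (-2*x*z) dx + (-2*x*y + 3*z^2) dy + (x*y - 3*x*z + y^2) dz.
d(omega) = (-2*y) dx ∧ dy + (2*x + y - 3*z) dx ∧ dz + (x + 2*y - 6*z) dy ∧ dz

For a 1-form omega = sum_i f_i dx_i, the exterior derivative is
  d(omega) = sum_{i < j} (∂f_j/∂x_i - ∂f_i/∂x_j) dx_i ∧ dx_j.
  coefficient of dx ∧ dy: ∂f_2/∂x - ∂f_1/∂y = ∂(-2*x*y + 3*z^2)/∂x - ∂(-2*x*z)/∂y = -2*y
  coefficient of dx ∧ dz: ∂f_3/∂x - ∂f_1/∂z = ∂(x*y - 3*x*z + y^2)/∂x - ∂(-2*x*z)/∂z = 2*x + y - 3*z
  coefficient of dy ∧ dz: ∂f_3/∂y - ∂f_2/∂z = ∂(x*y - 3*x*z + y^2)/∂y - ∂(-2*x*y + 3*z^2)/∂z = x + 2*y - 6*z
Assembling: d(omega) = (-2*y) dx ∧ dy + (2*x + y - 3*z) dx ∧ dz + (x + 2*y - 6*z) dy ∧ dz.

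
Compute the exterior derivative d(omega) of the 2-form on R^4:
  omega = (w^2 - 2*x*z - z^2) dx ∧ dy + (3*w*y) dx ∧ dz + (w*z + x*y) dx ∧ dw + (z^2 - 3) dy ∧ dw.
d(omega) = (-3*w - 2*x - 2*z) dx ∧ dy ∧ dz + (2*w - x) dx ∧ dy ∧ dw + (-w + 3*y) dx ∧ dz ∧ dw + (-2*z) dy ∧ dz ∧ dw

For a 2-form omega = sum_{i<j} g_{ij} dx_i ∧ dx_j, the exterior derivative is
  d(omega) = sum_{i<j} d(g_{ij}) ∧ dx_i ∧ dx_j = sum_{i<j, k} (∂g_{ij}/∂x_k) dx_k ∧ dx_i ∧ dx_j.
Expand each term, using dx_k ∧ dx_i ∧ dx_j = sgn(permutation) dx_{(a)} ∧ dx_{(b)} ∧ dx_{(c)} with (a < b < c) sorted:
  d(w^2 - 2*x*z - z^2) includes (∂/∂z)(w^2 - 2*x*z - z^2) dz = (-2*x - 2*z) dz, which multiplied by dx ∧ dy gives (-2*x - 2*z) dx ∧ dy ∧ dz
  d(w^2 - 2*x*z - z^2) includes (∂/∂w)(w^2 - 2*x*z - z^2) dw = (2*w) dw, which multiplied by dx ∧ dy gives (2*w) dx ∧ dy ∧ dw
  d(3*w*y) includes (∂/∂y)(3*w*y) dy = (3*w) dy, which multiplied by dx ∧ dz gives (-3*w) dx ∧ dy ∧ dz
  d(3*w*y) includes (∂/∂w)(3*w*y) dw = (3*y) dw, which multiplied by dx ∧ dz gives (3*y) dx ∧ dz ∧ dw
  d(w*z + x*y) includes (∂/∂y)(w*z + x*y) dy = (x) dy, which multiplied by dx ∧ dw gives (-x) dx ∧ dy ∧ dw
  d(w*z + x*y) includes (∂/∂z)(w*z + x*y) dz = (w) dz, which multiplied by dx ∧ dw gives (-w) dx ∧ dz ∧ dw
  d(z^2 - 3) includes (∂/∂z)(z^2 - 3) dz = (2*z) dz, which multiplied by dy ∧ dw gives (-2*z) dy ∧ dz ∧ dw
Collecting like 3-forms: d(omega) = (-3*w - 2*x - 2*z) dx ∧ dy ∧ dz + (2*w - x) dx ∧ dy ∧ dw + (-w + 3*y) dx ∧ dz ∧ dw + (-2*z) dy ∧ dz ∧ dw.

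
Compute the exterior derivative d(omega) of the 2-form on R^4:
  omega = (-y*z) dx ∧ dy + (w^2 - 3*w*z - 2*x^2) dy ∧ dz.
d(omega) = (-4*x - y) dx ∧ dy ∧ dz + (2*w - 3*z) dy ∧ dz ∧ dw

For a 2-form omega = sum_{i<j} g_{ij} dx_i ∧ dx_j, the exterior derivative is
  d(omega) = sum_{i<j} d(g_{ij}) ∧ dx_i ∧ dx_j = sum_{i<j, k} (∂g_{ij}/∂x_k) dx_k ∧ dx_i ∧ dx_j.
Expand each term, using dx_k ∧ dx_i ∧ dx_j = sgn(permutation) dx_{(a)} ∧ dx_{(b)} ∧ dx_{(c)} with (a < b < c) sorted:
  d(-y*z) includes (∂/∂z)(-y*z) dz = (-y) dz, which multiplied by dx ∧ dy gives (-y) dx ∧ dy ∧ dz
  d(w^2 - 3*w*z - 2*x^2) includes (∂/∂x)(w^2 - 3*w*z - 2*x^2) dx = (-4*x) dx, which multiplied by dy ∧ dz gives (-4*x) dx ∧ dy ∧ dz
  d(w^2 - 3*w*z - 2*x^2) includes (∂/∂w)(w^2 - 3*w*z - 2*x^2) dw = (2*w - 3*z) dw, which multiplied by dy ∧ dz gives (2*w - 3*z) dy ∧ dz ∧ dw
Collecting like 3-forms: d(omega) = (-4*x - y) dx ∧ dy ∧ dz + (2*w - 3*z) dy ∧ dz ∧ dw.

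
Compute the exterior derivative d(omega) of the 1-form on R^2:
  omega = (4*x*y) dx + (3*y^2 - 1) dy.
d(omega) = (-4*x) dx ∧ dy

For a 1-form omega = sum_i f_i dx_i, the exterior derivative is
  d(omega) = sum_{i < j} (∂f_j/∂x_i - ∂f_i/∂x_j) dx_i ∧ dx_j.
  coefficient of dx ∧ dy: ∂f_2/∂x - ∂f_1/∂y = ∂(3*y^2 - 1)/∂x - ∂(4*x*y)/∂y = -4*x
Assembling: d(omega) = (-4*x) dx ∧ dy.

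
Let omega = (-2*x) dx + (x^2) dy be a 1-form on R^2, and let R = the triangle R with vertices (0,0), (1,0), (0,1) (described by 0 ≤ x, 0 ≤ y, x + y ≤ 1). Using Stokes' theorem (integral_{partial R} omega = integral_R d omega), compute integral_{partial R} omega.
integral_(partial R) omega = 1/3

Stokes: integral_partial_R omega = integral_R d omega with d omega = (∂Q/∂x - ∂P/∂y) dx ∧ dy.
  ∂Q/∂x = 2*x
  ∂P/∂y = 0
  integrand = ∂Q/∂x - ∂P/∂y = 2*x.
Integrating over R: integral_0^1 integral_0^{1-x} (2*x) dy dx = 1/3.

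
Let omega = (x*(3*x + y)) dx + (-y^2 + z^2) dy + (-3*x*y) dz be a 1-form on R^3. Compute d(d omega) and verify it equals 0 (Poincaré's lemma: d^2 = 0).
d(d omega) = 0

Step 1: d omega = sum_{i<j} (∂f_j/∂x_i - ∂f_i/∂x_j) dx_i ∧ dx_j:
  coeff of dx ∧ dy: -x
  coeff of dx ∧ dz: -3*y
  coeff of dy ∧ dz: -3*x - 2*z
Step 2: Apply d again to each 2-form coefficient. The only possible 3-form in R^3 is dx ∧ dy ∧ dz, with coefficient
  ∂(coeff of dy∧dz)/∂x - ∂(coeff of dx∧dz)/∂y + ∂(coeff of dx∧dy)/∂z
  = ∂/∂x (-3*x - 2*z) - ∂/∂y (-3*y) + ∂/∂z (-x).
Each of these terms simplifies to sums of mixed partials that cancel in pairs. The result is 0 (by equality of mixed partials for smooth functions — Schwarz / Clairaut).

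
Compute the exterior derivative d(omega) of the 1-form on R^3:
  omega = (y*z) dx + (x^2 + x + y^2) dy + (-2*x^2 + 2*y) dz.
d(omega) = (2*x - z + 1) dx ∧ dy + (-4*x - y) dx ∧ dz + (2) dy ∧ dz

For a 1-form omega = sum_i f_i dx_i, the exterior derivative is
  d(omega) = sum_{i < j} (∂f_j/∂x_i - ∂f_i/∂x_j) dx_i ∧ dx_j.
  coefficient of dx ∧ dy: ∂f_2/∂x - ∂f_1/∂y = ∂(x^2 + x + y^2)/∂x - ∂(y*z)/∂y = 2*x - z + 1
  coefficient of dx ∧ dz: ∂f_3/∂x - ∂f_1/∂z = ∂(-2*x^2 + 2*y)/∂x - ∂(y*z)/∂z = -4*x - y
  coefficient of dy ∧ dz: ∂f_3/∂y - ∂f_2/∂z = ∂(-2*x^2 + 2*y)/∂y - ∂(x^2 + x + y^2)/∂z = 2
Assembling: d(omega) = (2*x - z + 1) dx ∧ dy + (-4*x - y) dx ∧ dz + (2) dy ∧ dz.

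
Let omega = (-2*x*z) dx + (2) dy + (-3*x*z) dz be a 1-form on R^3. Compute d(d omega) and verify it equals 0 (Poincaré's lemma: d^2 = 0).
d(d omega) = 0

Step 1: d omega = sum_{i<j} (∂f_j/∂x_i - ∂f_i/∂x_j) dx_i ∧ dx_j:
  coeff of dx ∧ dy: 0
  coeff of dx ∧ dz: 2*x - 3*z
  coeff of dy ∧ dz: 0
Step 2: Apply d again to each 2-form coefficient. The only possible 3-form in R^3 is dx ∧ dy ∧ dz, with coefficient
  ∂(coeff of dy∧dz)/∂x - ∂(coeff of dx∧dz)/∂y + ∂(coeff of dx∧dy)/∂z
  = ∂/∂x (0) - ∂/∂y (2*x - 3*z) + ∂/∂z (0).
Each of these terms simplifies to sums of mixed partials that cancel in pairs. The result is 0 (by equality of mixed partials for smooth functions — Schwarz / Clairaut).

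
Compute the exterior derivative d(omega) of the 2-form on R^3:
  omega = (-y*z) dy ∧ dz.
d(omega) = 0

For a 2-form omega = sum_{i<j} g_{ij} dx_i ∧ dx_j, the exterior derivative is
  d(omega) = sum_{i<j} d(g_{ij}) ∧ dx_i ∧ dx_j = sum_{i<j, k} (∂g_{ij}/∂x_k) dx_k ∧ dx_i ∧ dx_j.
Expand each term, using dx_k ∧ dx_i ∧ dx_j = sgn(permutation) dx_{(a)} ∧ dx_{(b)} ∧ dx_{(c)} with (a < b < c) sorted:

Collecting like 3-forms: d(omega) = 0.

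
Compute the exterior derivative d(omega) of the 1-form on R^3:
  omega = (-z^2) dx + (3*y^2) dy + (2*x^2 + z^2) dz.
d(omega) = (4*x + 2*z) dx ∧ dz

For a 1-form omega = sum_i f_i dx_i, the exterior derivative is
  d(omega) = sum_{i < j} (∂f_j/∂x_i - ∂f_i/∂x_j) dx_i ∧ dx_j.
  coefficient of dx ∧ dz: ∂f_3/∂x - ∂f_1/∂z = ∂(2*x^2 + z^2)/∂x - ∂(-z^2)/∂z = 4*x + 2*z
Assembling: d(omega) = (4*x + 2*z) dx ∧ dz.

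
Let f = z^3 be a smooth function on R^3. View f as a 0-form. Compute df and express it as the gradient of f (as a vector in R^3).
df = (0) dx + (0) dy + (3*z^2) dz; grad f = (0, 0, 3*z^2)

For a 0-form f, d f = (∂f/∂x) dx + (∂f/∂y) dy + (∂f/∂z) dz. The components of the vector representation are exactly the entries of grad f in Cartesian coordinates:
  ∂f/∂x = 0
  ∂f/∂y = 0
  ∂f/∂z = 3*z^2.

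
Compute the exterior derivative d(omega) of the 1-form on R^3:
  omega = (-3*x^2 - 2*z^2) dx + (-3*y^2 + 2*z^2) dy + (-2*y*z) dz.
d(omega) = (4*z) dx ∧ dz + (-6*z) dy ∧ dz

For a 1-form omega = sum_i f_i dx_i, the exterior derivative is
  d(omega) = sum_{i < j} (∂f_j/∂x_i - ∂f_i/∂x_j) dx_i ∧ dx_j.
  coefficient of dx ∧ dz: ∂f_3/∂x - ∂f_1/∂z = ∂(-2*y*z)/∂x - ∂(-3*x^2 - 2*z^2)/∂z = 4*z
  coefficient of dy ∧ dz: ∂f_3/∂y - ∂f_2/∂z = ∂(-2*y*z)/∂y - ∂(-3*y^2 + 2*z^2)/∂z = -6*z
Assembling: d(omega) = (4*z) dx ∧ dz + (-6*z) dy ∧ dz.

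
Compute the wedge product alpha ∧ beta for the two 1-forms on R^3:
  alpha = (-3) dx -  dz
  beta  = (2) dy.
alpha ∧ beta = (-6) dx ∧ dy + (2) dy ∧ dz

Distribute the wedge, using dx_i ∧ dx_j = -dx_j ∧ dx_i and dx_i ∧ dx_i = 0. For each pair (i, j) with i < j, the coefficient of dx_i ∧ dx_j in alpha ∧ beta is (alpha_i * beta_j - alpha_j * beta_i). Collecting: alpha ∧ beta = (-6) dx ∧ dy + (2) dy ∧ dz.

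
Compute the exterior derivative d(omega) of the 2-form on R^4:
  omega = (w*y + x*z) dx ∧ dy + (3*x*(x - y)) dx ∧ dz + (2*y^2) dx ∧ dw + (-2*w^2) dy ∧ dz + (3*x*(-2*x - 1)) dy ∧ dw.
d(omega) = (4*x) dx ∧ dy ∧ dz + (-12*x - 3*y - 3) dx ∧ dy ∧ dw + (-4*w) dy ∧ dz ∧ dw

For a 2-form omega = sum_{i<j} g_{ij} dx_i ∧ dx_j, the exterior derivative is
  d(omega) = sum_{i<j} d(g_{ij}) ∧ dx_i ∧ dx_j = sum_{i<j, k} (∂g_{ij}/∂x_k) dx_k ∧ dx_i ∧ dx_j.
Expand each term, using dx_k ∧ dx_i ∧ dx_j = sgn(permutation) dx_{(a)} ∧ dx_{(b)} ∧ dx_{(c)} with (a < b < c) sorted:
  d(w*y + x*z) includes (∂/∂z)(w*y + x*z) dz = (x) dz, which multiplied by dx ∧ dy gives (x) dx ∧ dy ∧ dz
  d(w*y + x*z) includes (∂/∂w)(w*y + x*z) dw = (y) dw, which multiplied by dx ∧ dy gives (y) dx ∧ dy ∧ dw
  d(3*x*(x - y)) includes (∂/∂y)(3*x*(x - y)) dy = (-3*x) dy, which multiplied by dx ∧ dz gives (3*x) dx ∧ dy ∧ dz
  d(2*y^2) includes (∂/∂y)(2*y^2) dy = (4*y) dy, which multiplied by dx ∧ dw gives (-4*y) dx ∧ dy ∧ dw
  d(-2*w^2) includes (∂/∂w)(-2*w^2) dw = (-4*w) dw, which multiplied by dy ∧ dz gives (-4*w) dy ∧ dz ∧ dw
  d(3*x*(-2*x - 1)) includes (∂/∂x)(3*x*(-2*x - 1)) dx = (-12*x - 3) dx, which multiplied by dy ∧ dw gives (-12*x - 3) dx ∧ dy ∧ dw
Collecting like 3-forms: d(omega) = (4*x) dx ∧ dy ∧ dz + (-12*x - 3*y - 3) dx ∧ dy ∧ dw + (-4*w) dy ∧ dz ∧ dw.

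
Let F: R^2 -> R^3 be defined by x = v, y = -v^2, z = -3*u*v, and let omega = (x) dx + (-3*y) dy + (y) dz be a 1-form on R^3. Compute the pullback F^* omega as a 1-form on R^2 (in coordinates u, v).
F^* omega = (3*v^3) du + (v*(3*u*v - 6*v^2 + 1)) dv

Using F^*(f dg) = (f ∘ F) d(g ∘ F), substitute each coordinate x_i by F_i(u, v) in f_i, and replace dx_i by d F_i = (∂F_i/∂u) du + (∂F_i/∂v) dv.
  For the x component: f_1(F) = v; d F_1 = (0) du + (1) dv
  For the y component: f_2(F) = 3*v^2; d F_2 = (0) du + (-2*v) dv
  For the z component: f_3(F) = -v^2; d F_3 = (-3*v) du + (-3*u) dv
Combining and collecting du, dv coefficients:
  coeff of du: 3*v^3
  coeff of dv: v*(3*u*v - 6*v^2 + 1)
F^* omega = (3*v^3) du + (v*(3*u*v - 6*v^2 + 1)) dv.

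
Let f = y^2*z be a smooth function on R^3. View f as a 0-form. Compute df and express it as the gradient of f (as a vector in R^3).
df = (0) dx + (2*y*z) dy + (y^2) dz; grad f = (0, 2*y*z, y^2)

For a 0-form f, d f = (∂f/∂x) dx + (∂f/∂y) dy + (∂f/∂z) dz. The components of the vector representation are exactly the entries of grad f in Cartesian coordinates:
  ∂f/∂x = 0
  ∂f/∂y = 2*y*z
  ∂f/∂z = y^2.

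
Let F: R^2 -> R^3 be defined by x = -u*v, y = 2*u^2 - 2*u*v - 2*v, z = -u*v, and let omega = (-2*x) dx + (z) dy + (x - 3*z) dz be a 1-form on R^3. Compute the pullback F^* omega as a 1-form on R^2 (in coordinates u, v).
F^* omega = (2*u*v*(-2*u - v)) du + (2*u*v*(1 - u)) dv

Using F^*(f dg) = (f ∘ F) d(g ∘ F), substitute each coordinate x_i by F_i(u, v) in f_i, and replace dx_i by d F_i = (∂F_i/∂u) du + (∂F_i/∂v) dv.
  For the x component: f_1(F) = 2*u*v; d F_1 = (-v) du + (-u) dv
  For the y component: f_2(F) = -u*v; d F_2 = (4*u - 2*v) du + (-2*u - 2) dv
  For the z component: f_3(F) = 2*u*v; d F_3 = (-v) du + (-u) dv
Combining and collecting du, dv coefficients:
  coeff of du: 2*u*v*(-2*u - v)
  coeff of dv: 2*u*v*(1 - u)
F^* omega = (2*u*v*(-2*u - v)) du + (2*u*v*(1 - u)) dv.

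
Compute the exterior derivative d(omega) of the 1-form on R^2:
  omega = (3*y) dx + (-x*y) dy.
d(omega) = (-y - 3) dx ∧ dy

For a 1-form omega = sum_i f_i dx_i, the exterior derivative is
  d(omega) = sum_{i < j} (∂f_j/∂x_i - ∂f_i/∂x_j) dx_i ∧ dx_j.
  coefficient of dx ∧ dy: ∂f_2/∂x - ∂f_1/∂y = ∂(-x*y)/∂x - ∂(3*y)/∂y = -y - 3
Assembling: d(omega) = (-y - 3) dx ∧ dy.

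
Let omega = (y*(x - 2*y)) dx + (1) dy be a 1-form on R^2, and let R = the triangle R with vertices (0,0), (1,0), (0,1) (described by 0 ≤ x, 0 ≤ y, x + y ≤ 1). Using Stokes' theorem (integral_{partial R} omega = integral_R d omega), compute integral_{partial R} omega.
integral_(partial R) omega = 1/2

Stokes: integral_partial_R omega = integral_R d omega with d omega = (∂Q/∂x - ∂P/∂y) dx ∧ dy.
  ∂Q/∂x = 0
  ∂P/∂y = x - 4*y
  integrand = ∂Q/∂x - ∂P/∂y = -x + 4*y.
Integrating over R: integral_0^1 integral_0^{1-x} (-x + 4*y) dy dx = 1/2.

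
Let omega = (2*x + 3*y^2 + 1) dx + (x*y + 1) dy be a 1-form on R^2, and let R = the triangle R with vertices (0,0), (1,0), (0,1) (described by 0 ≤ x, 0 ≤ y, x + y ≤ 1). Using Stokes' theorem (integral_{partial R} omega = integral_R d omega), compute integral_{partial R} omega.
integral_(partial R) omega = -5/6

Stokes: integral_partial_R omega = integral_R d omega with d omega = (∂Q/∂x - ∂P/∂y) dx ∧ dy.
  ∂Q/∂x = y
  ∂P/∂y = 6*y
  integrand = ∂Q/∂x - ∂P/∂y = -5*y.
Integrating over R: integral_0^1 integral_0^{1-x} (-5*y) dy dx = -5/6.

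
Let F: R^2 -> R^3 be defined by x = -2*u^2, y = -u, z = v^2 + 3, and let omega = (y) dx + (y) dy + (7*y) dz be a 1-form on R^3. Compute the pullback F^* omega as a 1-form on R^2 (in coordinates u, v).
F^* omega = (u*(4*u + 1)) du + (-14*u*v) dv

Using F^*(f dg) = (f ∘ F) d(g ∘ F), substitute each coordinate x_i by F_i(u, v) in f_i, and replace dx_i by d F_i = (∂F_i/∂u) du + (∂F_i/∂v) dv.
  For the x component: f_1(F) = -u; d F_1 = (-4*u) du + (0) dv
  For the y component: f_2(F) = -u; d F_2 = (-1) du + (0) dv
  For the z component: f_3(F) = -7*u; d F_3 = (0) du + (2*v) dv
Combining and collecting du, dv coefficients:
  coeff of du: u*(4*u + 1)
  coeff of dv: -14*u*v
F^* omega = (u*(4*u + 1)) du + (-14*u*v) dv.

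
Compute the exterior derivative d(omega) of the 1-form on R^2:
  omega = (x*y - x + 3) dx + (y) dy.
d(omega) = (-x) dx ∧ dy

For a 1-form omega = sum_i f_i dx_i, the exterior derivative is
  d(omega) = sum_{i < j} (∂f_j/∂x_i - ∂f_i/∂x_j) dx_i ∧ dx_j.
  coefficient of dx ∧ dy: ∂f_2/∂x - ∂f_1/∂y = ∂(y)/∂x - ∂(x*y - x + 3)/∂y = -x
Assembling: d(omega) = (-x) dx ∧ dy.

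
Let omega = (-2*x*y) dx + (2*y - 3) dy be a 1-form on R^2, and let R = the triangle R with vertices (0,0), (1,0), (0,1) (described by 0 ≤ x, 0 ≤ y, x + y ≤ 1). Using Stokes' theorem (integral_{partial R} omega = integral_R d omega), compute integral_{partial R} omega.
integral_(partial R) omega = 1/3

Stokes: integral_partial_R omega = integral_R d omega with d omega = (∂Q/∂x - ∂P/∂y) dx ∧ dy.
  ∂Q/∂x = 0
  ∂P/∂y = -2*x
  integrand = ∂Q/∂x - ∂P/∂y = 2*x.
Integrating over R: integral_0^1 integral_0^{1-x} (2*x) dy dx = 1/3.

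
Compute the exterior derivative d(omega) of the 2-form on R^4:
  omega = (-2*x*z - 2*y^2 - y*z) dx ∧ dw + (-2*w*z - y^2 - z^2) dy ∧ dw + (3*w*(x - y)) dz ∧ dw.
d(omega) = (4*y + z) dx ∧ dy ∧ dw + (3*w + 2*x + y) dx ∧ dz ∧ dw + (-w + 2*z) dy ∧ dz ∧ dw

For a 2-form omega = sum_{i<j} g_{ij} dx_i ∧ dx_j, the exterior derivative is
  d(omega) = sum_{i<j} d(g_{ij}) ∧ dx_i ∧ dx_j = sum_{i<j, k} (∂g_{ij}/∂x_k) dx_k ∧ dx_i ∧ dx_j.
Expand each term, using dx_k ∧ dx_i ∧ dx_j = sgn(permutation) dx_{(a)} ∧ dx_{(b)} ∧ dx_{(c)} with (a < b < c) sorted:
  d(-2*x*z - 2*y^2 - y*z) includes (∂/∂y)(-2*x*z - 2*y^2 - y*z) dy = (-4*y - z) dy, which multiplied by dx ∧ dw gives (4*y + z) dx ∧ dy ∧ dw
  d(-2*x*z - 2*y^2 - y*z) includes (∂/∂z)(-2*x*z - 2*y^2 - y*z) dz = (-2*x - y) dz, which multiplied by dx ∧ dw gives (2*x + y) dx ∧ dz ∧ dw
  d(-2*w*z - y^2 - z^2) includes (∂/∂z)(-2*w*z - y^2 - z^2) dz = (-2*w - 2*z) dz, which multiplied by dy ∧ dw gives (2*w + 2*z) dy ∧ dz ∧ dw
  d(3*w*(x - y)) includes (∂/∂x)(3*w*(x - y)) dx = (3*w) dx, which multiplied by dz ∧ dw gives (3*w) dx ∧ dz ∧ dw
  d(3*w*(x - y)) includes (∂/∂y)(3*w*(x - y)) dy = (-3*w) dy, which multiplied by dz ∧ dw gives (-3*w) dy ∧ dz ∧ dw
Collecting like 3-forms: d(omega) = (4*y + z) dx ∧ dy ∧ dw + (3*w + 2*x + y) dx ∧ dz ∧ dw + (-w + 2*z) dy ∧ dz ∧ dw.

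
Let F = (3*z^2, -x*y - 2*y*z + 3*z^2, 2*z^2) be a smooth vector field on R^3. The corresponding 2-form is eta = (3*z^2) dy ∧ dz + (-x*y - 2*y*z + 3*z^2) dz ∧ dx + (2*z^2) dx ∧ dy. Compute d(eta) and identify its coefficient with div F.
d(eta) = (-x + 2*z) dx ∧ dy ∧ dz; div F = -x + 2*z

For a 2-form in R^3 of the form above, applying d gives a 3-form with coefficient ∂P/∂x + ∂Q/∂y + ∂R/∂z:
  ∂P/∂x = 0
  ∂Q/∂y = -x - 2*z
  ∂R/∂z = 4*z
Sum = -x + 2*z, which is exactly div F.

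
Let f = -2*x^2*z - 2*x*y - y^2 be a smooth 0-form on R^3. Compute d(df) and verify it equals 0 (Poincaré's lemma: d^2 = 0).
d(df) = 0

Step 1: df = sum_i (∂f/∂x_i) dx_i = (-4*x*z - 2*y) dx + (-2*x - 2*y) dy + (-2*x^2) dz.
Step 2: Apply d again. Using the 1-form formula, the coefficient of dx ∧ dy in d(df) is ∂^2 f/∂x ∂y - ∂^2 f/∂y ∂x = (-2) - (-2) = 0 (equality of mixed partials for smooth f).
Similarly for dx ∧ dz and dy ∧ dz — all coefficients vanish. So d(df) = 0.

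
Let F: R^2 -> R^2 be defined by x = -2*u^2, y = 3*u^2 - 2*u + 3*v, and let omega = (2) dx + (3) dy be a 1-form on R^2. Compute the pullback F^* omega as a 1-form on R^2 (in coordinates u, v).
F^* omega = (10*u - 6) du + (9) dv

Using F^*(f dg) = (f ∘ F) d(g ∘ F), substitute each coordinate x_i by F_i(u, v) in f_i, and replace dx_i by d F_i = (∂F_i/∂u) du + (∂F_i/∂v) dv.
  For the x component: f_1(F) = 2; d F_1 = (-4*u) du + (0) dv
  For the y component: f_2(F) = 3; d F_2 = (6*u - 2) du + (3) dv
Combining and collecting du, dv coefficients:
  coeff of du: 10*u - 6
  coeff of dv: 9
F^* omega = (10*u - 6) du + (9) dv.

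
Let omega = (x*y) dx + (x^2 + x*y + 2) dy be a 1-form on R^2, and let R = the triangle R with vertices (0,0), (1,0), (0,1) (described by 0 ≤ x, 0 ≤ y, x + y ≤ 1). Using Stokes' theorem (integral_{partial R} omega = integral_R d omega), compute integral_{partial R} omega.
integral_(partial R) omega = 1/3

Stokes: integral_partial_R omega = integral_R d omega with d omega = (∂Q/∂x - ∂P/∂y) dx ∧ dy.
  ∂Q/∂x = 2*x + y
  ∂P/∂y = x
  integrand = ∂Q/∂x - ∂P/∂y = x + y.
Integrating over R: integral_0^1 integral_0^{1-x} (x + y) dy dx = 1/3.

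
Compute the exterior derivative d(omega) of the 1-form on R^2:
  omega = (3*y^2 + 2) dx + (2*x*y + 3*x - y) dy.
d(omega) = (3 - 4*y) dx ∧ dy

For a 1-form omega = sum_i f_i dx_i, the exterior derivative is
  d(omega) = sum_{i < j} (∂f_j/∂x_i - ∂f_i/∂x_j) dx_i ∧ dx_j.
  coefficient of dx ∧ dy: ∂f_2/∂x - ∂f_1/∂y = ∂(2*x*y + 3*x - y)/∂x - ∂(3*y^2 + 2)/∂y = 3 - 4*y
Assembling: d(omega) = (3 - 4*y) dx ∧ dy.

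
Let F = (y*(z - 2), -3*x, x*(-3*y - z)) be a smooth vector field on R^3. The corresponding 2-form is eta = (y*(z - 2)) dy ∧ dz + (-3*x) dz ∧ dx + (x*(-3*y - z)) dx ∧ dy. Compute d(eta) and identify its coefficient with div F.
d(eta) = (-x) dx ∧ dy ∧ dz; div F = -x

For a 2-form in R^3 of the form above, applying d gives a 3-form with coefficient ∂P/∂x + ∂Q/∂y + ∂R/∂z:
  ∂P/∂x = 0
  ∂Q/∂y = 0
  ∂R/∂z = -x
Sum = -x, which is exactly div F.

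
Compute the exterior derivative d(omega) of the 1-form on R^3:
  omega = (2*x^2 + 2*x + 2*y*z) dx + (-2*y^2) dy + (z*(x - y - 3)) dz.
d(omega) = (-2*z) dx ∧ dy + (-2*y + z) dx ∧ dz + (-z) dy ∧ dz

For a 1-form omega = sum_i f_i dx_i, the exterior derivative is
  d(omega) = sum_{i < j} (∂f_j/∂x_i - ∂f_i/∂x_j) dx_i ∧ dx_j.
  coefficient of dx ∧ dy: ∂f_2/∂x - ∂f_1/∂y = ∂(-2*y^2)/∂x - ∂(2*x^2 + 2*x + 2*y*z)/∂y = -2*z
  coefficient of dx ∧ dz: ∂f_3/∂x - ∂f_1/∂z = ∂(z*(x - y - 3))/∂x - ∂(2*x^2 + 2*x + 2*y*z)/∂z = -2*y + z
  coefficient of dy ∧ dz: ∂f_3/∂y - ∂f_2/∂z = ∂(z*(x - y - 3))/∂y - ∂(-2*y^2)/∂z = -z
Assembling: d(omega) = (-2*z) dx ∧ dy + (-2*y + z) dx ∧ dz + (-z) dy ∧ dz.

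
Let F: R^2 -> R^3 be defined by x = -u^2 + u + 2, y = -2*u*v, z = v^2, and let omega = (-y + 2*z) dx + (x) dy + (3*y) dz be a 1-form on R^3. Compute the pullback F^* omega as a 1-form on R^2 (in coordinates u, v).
F^* omega = (2*v*(-u^2 - 2*u*v + v - 2)) du + (2*u*(u^2 - u - 6*v^2 - 2)) dv

Using F^*(f dg) = (f ∘ F) d(g ∘ F), substitute each coordinate x_i by F_i(u, v) in f_i, and replace dx_i by d F_i = (∂F_i/∂u) du + (∂F_i/∂v) dv.
  For the x component: f_1(F) = 2*v*(u + v); d F_1 = (1 - 2*u) du + (0) dv
  For the y component: f_2(F) = -u^2 + u + 2; d F_2 = (-2*v) du + (-2*u) dv
  For the z component: f_3(F) = -6*u*v; d F_3 = (0) du + (2*v) dv
Combining and collecting du, dv coefficients:
  coeff of du: 2*v*(-u^2 - 2*u*v + v - 2)
  coeff of dv: 2*u*(u^2 - u - 6*v^2 - 2)
F^* omega = (2*v*(-u^2 - 2*u*v + v - 2)) du + (2*u*(u^2 - u - 6*v^2 - 2)) dv.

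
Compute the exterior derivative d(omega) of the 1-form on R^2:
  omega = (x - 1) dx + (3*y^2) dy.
d(omega) = 0

For a 1-form omega = sum_i f_i dx_i, the exterior derivative is
  d(omega) = sum_{i < j} (∂f_j/∂x_i - ∂f_i/∂x_j) dx_i ∧ dx_j.

Assembling: d(omega) = 0.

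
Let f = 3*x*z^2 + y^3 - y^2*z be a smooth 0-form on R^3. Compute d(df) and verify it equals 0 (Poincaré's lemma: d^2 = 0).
d(df) = 0

Step 1: df = sum_i (∂f/∂x_i) dx_i = (3*z^2) dx + (y*(3*y - 2*z)) dy + (6*x*z - y^2) dz.
Step 2: Apply d again. Using the 1-form formula, the coefficient of dx ∧ dy in d(df) is ∂^2 f/∂x ∂y - ∂^2 f/∂y ∂x = (0) - (0) = 0 (equality of mixed partials for smooth f).
Similarly for dx ∧ dz and dy ∧ dz — all coefficients vanish. So d(df) = 0.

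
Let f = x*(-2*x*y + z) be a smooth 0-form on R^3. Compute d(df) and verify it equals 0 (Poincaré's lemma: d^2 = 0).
d(df) = 0

Step 1: df = sum_i (∂f/∂x_i) dx_i = (-4*x*y + z) dx + (-2*x^2) dy + (x) dz.
Step 2: Apply d again. Using the 1-form formula, the coefficient of dx ∧ dy in d(df) is ∂^2 f/∂x ∂y - ∂^2 f/∂y ∂x = (-4*x) - (-4*x) = 0 (equality of mixed partials for smooth f).
Similarly for dx ∧ dz and dy ∧ dz — all coefficients vanish. So d(df) = 0.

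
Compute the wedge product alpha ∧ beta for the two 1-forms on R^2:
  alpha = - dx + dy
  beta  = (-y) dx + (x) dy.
alpha ∧ beta = (-x + y) dx ∧ dy

Distribute the wedge, using dx_i ∧ dx_j = -dx_j ∧ dx_i and dx_i ∧ dx_i = 0. For each pair (i, j) with i < j, the coefficient of dx_i ∧ dx_j in alpha ∧ beta is (alpha_i * beta_j - alpha_j * beta_i). Collecting: alpha ∧ beta = (-x + y) dx ∧ dy.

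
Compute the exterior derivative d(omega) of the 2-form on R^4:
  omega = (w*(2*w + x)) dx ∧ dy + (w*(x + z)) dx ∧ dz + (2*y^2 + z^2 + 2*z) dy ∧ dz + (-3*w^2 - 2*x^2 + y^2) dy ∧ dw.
d(omega) = (4*w - 3*x) dx ∧ dy ∧ dw + (x + z) dx ∧ dz ∧ dw

For a 2-form omega = sum_{i<j} g_{ij} dx_i ∧ dx_j, the exterior derivative is
  d(omega) = sum_{i<j} d(g_{ij}) ∧ dx_i ∧ dx_j = sum_{i<j, k} (∂g_{ij}/∂x_k) dx_k ∧ dx_i ∧ dx_j.
Expand each term, using dx_k ∧ dx_i ∧ dx_j = sgn(permutation) dx_{(a)} ∧ dx_{(b)} ∧ dx_{(c)} with (a < b < c) sorted:
  d(w*(2*w + x)) includes (∂/∂w)(w*(2*w + x)) dw = (4*w + x) dw, which multiplied by dx ∧ dy gives (4*w + x) dx ∧ dy ∧ dw
  d(w*(x + z)) includes (∂/∂w)(w*(x + z)) dw = (x + z) dw, which multiplied by dx ∧ dz gives (x + z) dx ∧ dz ∧ dw
  d(-3*w^2 - 2*x^2 + y^2) includes (∂/∂x)(-3*w^2 - 2*x^2 + y^2) dx = (-4*x) dx, which multiplied by dy ∧ dw gives (-4*x) dx ∧ dy ∧ dw
Collecting like 3-forms: d(omega) = (4*w - 3*x) dx ∧ dy ∧ dw + (x + z) dx ∧ dz ∧ dw.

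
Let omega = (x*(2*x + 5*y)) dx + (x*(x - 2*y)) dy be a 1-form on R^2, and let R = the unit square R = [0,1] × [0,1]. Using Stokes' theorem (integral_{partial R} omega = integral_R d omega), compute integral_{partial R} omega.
integral_(partial R) omega = -5/2

Stokes: integral_partial_R omega = integral_R d omega with d omega = (∂Q/∂x - ∂P/∂y) dx ∧ dy.
  ∂Q/∂x = 2*x - 2*y
  ∂P/∂y = 5*x
  integrand = ∂Q/∂x - ∂P/∂y = -3*x - 2*y.
Integrating over R: integral_0^1 integral_0^1 (-3*x - 2*y) dx dy = -5/2.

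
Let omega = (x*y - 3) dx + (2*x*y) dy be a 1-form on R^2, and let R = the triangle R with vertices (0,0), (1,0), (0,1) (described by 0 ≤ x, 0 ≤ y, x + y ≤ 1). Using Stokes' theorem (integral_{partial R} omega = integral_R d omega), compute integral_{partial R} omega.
integral_(partial R) omega = 1/6

Stokes: integral_partial_R omega = integral_R d omega with d omega = (∂Q/∂x - ∂P/∂y) dx ∧ dy.
  ∂Q/∂x = 2*y
  ∂P/∂y = x
  integrand = ∂Q/∂x - ∂P/∂y = -x + 2*y.
Integrating over R: integral_0^1 integral_0^{1-x} (-x + 2*y) dy dx = 1/6.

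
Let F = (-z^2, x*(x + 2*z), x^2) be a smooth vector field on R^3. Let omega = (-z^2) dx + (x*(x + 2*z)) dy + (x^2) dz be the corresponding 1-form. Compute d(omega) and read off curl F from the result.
d(omega) = (-2*x) dy ∧ dz + (-2*x - 2*z) dz ∧ dx + (2*x + 2*z) dx ∧ dy; curl F = (-2*x, -2*x - 2*z, 2*x + 2*z)

d omega = sum_{i<j} (∂f_j/∂x_i - ∂f_i/∂x_j) dx_i ∧ dx_j. Under the identification (dy ∧ dz, dz ∧ dx, dx ∧ dy) ↔ (e_x, e_y, e_z), the coefficients are exactly the components of curl F. Compute:
  ∂R/∂y - ∂Q/∂z = (0) - (2*x) = -2*x
  ∂P/∂z - ∂R/∂x = (-2*z) - (2*x) = -2*x - 2*z
  ∂Q/∂x - ∂P/∂y = (2*x + 2*z) - (0) = 2*x + 2*z.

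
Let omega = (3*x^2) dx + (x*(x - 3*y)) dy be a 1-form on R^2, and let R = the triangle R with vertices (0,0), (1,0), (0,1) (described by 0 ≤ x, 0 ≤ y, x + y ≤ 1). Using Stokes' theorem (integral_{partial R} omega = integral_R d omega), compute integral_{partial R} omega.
integral_(partial R) omega = -1/6

Stokes: integral_partial_R omega = integral_R d omega with d omega = (∂Q/∂x - ∂P/∂y) dx ∧ dy.
  ∂Q/∂x = 2*x - 3*y
  ∂P/∂y = 0
  integrand = ∂Q/∂x - ∂P/∂y = 2*x - 3*y.
Integrating over R: integral_0^1 integral_0^{1-x} (2*x - 3*y) dy dx = -1/6.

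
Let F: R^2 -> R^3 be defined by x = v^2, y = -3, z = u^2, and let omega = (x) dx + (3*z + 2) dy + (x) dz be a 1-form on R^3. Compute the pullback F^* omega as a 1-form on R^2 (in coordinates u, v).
F^* omega = (2*u*v^2) du + (2*v^3) dv

Using F^*(f dg) = (f ∘ F) d(g ∘ F), substitute each coordinate x_i by F_i(u, v) in f_i, and replace dx_i by d F_i = (∂F_i/∂u) du + (∂F_i/∂v) dv.
  For the x component: f_1(F) = v^2; d F_1 = (0) du + (2*v) dv
  For the y component: f_2(F) = 3*u^2 + 2; d F_2 = (0) du + (0) dv
  For the z component: f_3(F) = v^2; d F_3 = (2*u) du + (0) dv
Combining and collecting du, dv coefficients:
  coeff of du: 2*u*v^2
  coeff of dv: 2*v^3
F^* omega = (2*u*v^2) du + (2*v^3) dv.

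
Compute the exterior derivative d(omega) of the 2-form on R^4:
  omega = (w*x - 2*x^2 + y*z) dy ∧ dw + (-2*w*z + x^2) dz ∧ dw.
d(omega) = (w - 4*x) dx ∧ dy ∧ dw + (-y) dy ∧ dz ∧ dw + (2*x) dx ∧ dz ∧ dw

For a 2-form omega = sum_{i<j} g_{ij} dx_i ∧ dx_j, the exterior derivative is
  d(omega) = sum_{i<j} d(g_{ij}) ∧ dx_i ∧ dx_j = sum_{i<j, k} (∂g_{ij}/∂x_k) dx_k ∧ dx_i ∧ dx_j.
Expand each term, using dx_k ∧ dx_i ∧ dx_j = sgn(permutation) dx_{(a)} ∧ dx_{(b)} ∧ dx_{(c)} with (a < b < c) sorted:
  d(w*x - 2*x^2 + y*z) includes (∂/∂x)(w*x - 2*x^2 + y*z) dx = (w - 4*x) dx, which multiplied by dy ∧ dw gives (w - 4*x) dx ∧ dy ∧ dw
  d(w*x - 2*x^2 + y*z) includes (∂/∂z)(w*x - 2*x^2 + y*z) dz = (y) dz, which multiplied by dy ∧ dw gives (-y) dy ∧ dz ∧ dw
  d(-2*w*z + x^2) includes (∂/∂x)(-2*w*z + x^2) dx = (2*x) dx, which multiplied by dz ∧ dw gives (2*x) dx ∧ dz ∧ dw
Collecting like 3-forms: d(omega) = (w - 4*x) dx ∧ dy ∧ dw + (-y) dy ∧ dz ∧ dw + (2*x) dx ∧ dz ∧ dw.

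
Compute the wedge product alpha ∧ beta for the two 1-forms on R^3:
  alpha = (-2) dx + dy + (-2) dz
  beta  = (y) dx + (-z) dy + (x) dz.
alpha ∧ beta = (-y + 2*z) dx ∧ dy + (-2*x + 2*y) dx ∧ dz + (x - 2*z) dy ∧ dz

Distribute the wedge, using dx_i ∧ dx_j = -dx_j ∧ dx_i and dx_i ∧ dx_i = 0. For each pair (i, j) with i < j, the coefficient of dx_i ∧ dx_j in alpha ∧ beta is (alpha_i * beta_j - alpha_j * beta_i). Collecting: alpha ∧ beta = (-y + 2*z) dx ∧ dy + (-2*x + 2*y) dx ∧ dz + (x - 2*z) dy ∧ dz.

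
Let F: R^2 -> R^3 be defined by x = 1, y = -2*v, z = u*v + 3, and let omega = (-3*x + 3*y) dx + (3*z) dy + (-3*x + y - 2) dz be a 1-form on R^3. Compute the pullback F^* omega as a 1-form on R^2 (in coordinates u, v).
F^* omega = (v*(-2*v - 5)) du + (-8*u*v - 5*u - 18) dv

Using F^*(f dg) = (f ∘ F) d(g ∘ F), substitute each coordinate x_i by F_i(u, v) in f_i, and replace dx_i by d F_i = (∂F_i/∂u) du + (∂F_i/∂v) dv.
  For the x component: f_1(F) = -6*v - 3; d F_1 = (0) du + (0) dv
  For the y component: f_2(F) = 3*u*v + 9; d F_2 = (0) du + (-2) dv
  For the z component: f_3(F) = -2*v - 5; d F_3 = (v) du + (u) dv
Combining and collecting du, dv coefficients:
  coeff of du: v*(-2*v - 5)
  coeff of dv: -8*u*v - 5*u - 18
F^* omega = (v*(-2*v - 5)) du + (-8*u*v - 5*u - 18) dv.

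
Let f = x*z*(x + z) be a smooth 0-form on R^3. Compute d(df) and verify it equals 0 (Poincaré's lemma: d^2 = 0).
d(df) = 0

Step 1: df = sum_i (∂f/∂x_i) dx_i = (z*(2*x + z)) dx + (0) dy + (x*(x + 2*z)) dz.
Step 2: Apply d again. Using the 1-form formula, the coefficient of dx ∧ dy in d(df) is ∂^2 f/∂x ∂y - ∂^2 f/∂y ∂x = (0) - (0) = 0 (equality of mixed partials for smooth f).
Similarly for dx ∧ dz and dy ∧ dz — all coefficients vanish. So d(df) = 0.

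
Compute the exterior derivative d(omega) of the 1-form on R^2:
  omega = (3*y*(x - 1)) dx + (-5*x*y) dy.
d(omega) = (-3*x - 5*y + 3) dx ∧ dy

For a 1-form omega = sum_i f_i dx_i, the exterior derivative is
  d(omega) = sum_{i < j} (∂f_j/∂x_i - ∂f_i/∂x_j) dx_i ∧ dx_j.
  coefficient of dx ∧ dy: ∂f_2/∂x - ∂f_1/∂y = ∂(-5*x*y)/∂x - ∂(3*y*(x - 1))/∂y = -3*x - 5*y + 3
Assembling: d(omega) = (-3*x - 5*y + 3) dx ∧ dy.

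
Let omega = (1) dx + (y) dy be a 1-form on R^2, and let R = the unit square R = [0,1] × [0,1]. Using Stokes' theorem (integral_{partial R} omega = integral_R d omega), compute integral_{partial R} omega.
integral_(partial R) omega = 0

Stokes: integral_partial_R omega = integral_R d omega with d omega = (∂Q/∂x - ∂P/∂y) dx ∧ dy.
  ∂Q/∂x = 0
  ∂P/∂y = 0
  integrand = ∂Q/∂x - ∂P/∂y = 0.
Integrating over R: integral_0^1 integral_0^1 (0) dx dy = 0.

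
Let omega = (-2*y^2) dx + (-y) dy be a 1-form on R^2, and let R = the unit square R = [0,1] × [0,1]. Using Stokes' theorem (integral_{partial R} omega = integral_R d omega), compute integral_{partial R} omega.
integral_(partial R) omega = 2

Stokes: integral_partial_R omega = integral_R d omega with d omega = (∂Q/∂x - ∂P/∂y) dx ∧ dy.
  ∂Q/∂x = 0
  ∂P/∂y = -4*y
  integrand = ∂Q/∂x - ∂P/∂y = 4*y.
Integrating over R: integral_0^1 integral_0^1 (4*y) dx dy = 2.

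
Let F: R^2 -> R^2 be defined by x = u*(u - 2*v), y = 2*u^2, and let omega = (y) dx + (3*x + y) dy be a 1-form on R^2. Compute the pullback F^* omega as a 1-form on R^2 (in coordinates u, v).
F^* omega = (u^2*(24*u - 28*v)) du + (-4*u^3) dv

Using F^*(f dg) = (f ∘ F) d(g ∘ F), substitute each coordinate x_i by F_i(u, v) in f_i, and replace dx_i by d F_i = (∂F_i/∂u) du + (∂F_i/∂v) dv.
  For the x component: f_1(F) = 2*u^2; d F_1 = (2*u - 2*v) du + (-2*u) dv
  For the y component: f_2(F) = u*(5*u - 6*v); d F_2 = (4*u) du + (0) dv
Combining and collecting du, dv coefficients:
  coeff of du: u^2*(24*u - 28*v)
  coeff of dv: -4*u^3
F^* omega = (u^2*(24*u - 28*v)) du + (-4*u^3) dv.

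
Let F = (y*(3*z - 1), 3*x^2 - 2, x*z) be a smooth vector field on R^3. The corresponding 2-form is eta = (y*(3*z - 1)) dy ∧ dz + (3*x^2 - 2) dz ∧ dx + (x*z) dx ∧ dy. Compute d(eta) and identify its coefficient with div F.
d(eta) = (x) dx ∧ dy ∧ dz; div F = x

For a 2-form in R^3 of the form above, applying d gives a 3-form with coefficient ∂P/∂x + ∂Q/∂y + ∂R/∂z:
  ∂P/∂x = 0
  ∂Q/∂y = 0
  ∂R/∂z = x
Sum = x, which is exactly div F.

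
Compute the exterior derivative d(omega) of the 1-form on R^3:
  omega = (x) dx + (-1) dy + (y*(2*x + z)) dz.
d(omega) = (2*y) dx ∧ dz + (2*x + z) dy ∧ dz

For a 1-form omega = sum_i f_i dx_i, the exterior derivative is
  d(omega) = sum_{i < j} (∂f_j/∂x_i - ∂f_i/∂x_j) dx_i ∧ dx_j.
  coefficient of dx ∧ dz: ∂f_3/∂x - ∂f_1/∂z = ∂(y*(2*x + z))/∂x - ∂(x)/∂z = 2*y
  coefficient of dy ∧ dz: ∂f_3/∂y - ∂f_2/∂z = ∂(y*(2*x + z))/∂y - ∂(-1)/∂z = 2*x + z
Assembling: d(omega) = (2*y) dx ∧ dz + (2*x + z) dy ∧ dz.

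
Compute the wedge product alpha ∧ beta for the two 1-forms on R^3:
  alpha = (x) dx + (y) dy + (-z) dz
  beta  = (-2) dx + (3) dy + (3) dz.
alpha ∧ beta = (3*x + 2*y) dx ∧ dy + (3*x - 2*z) dx ∧ dz + (3*y + 3*z) dy ∧ dz

Distribute the wedge, using dx_i ∧ dx_j = -dx_j ∧ dx_i and dx_i ∧ dx_i = 0. For each pair (i, j) with i < j, the coefficient of dx_i ∧ dx_j in alpha ∧ beta is (alpha_i * beta_j - alpha_j * beta_i). Collecting: alpha ∧ beta = (3*x + 2*y) dx ∧ dy + (3*x - 2*z) dx ∧ dz + (3*y + 3*z) dy ∧ dz.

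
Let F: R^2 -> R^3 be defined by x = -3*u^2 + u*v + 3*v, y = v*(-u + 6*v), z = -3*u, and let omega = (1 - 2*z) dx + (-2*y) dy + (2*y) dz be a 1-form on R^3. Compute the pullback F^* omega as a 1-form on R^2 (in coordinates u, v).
F^* omega = (-36*u^2 - 2*u*v^2 + 12*u*v - 6*u + 12*v^3 - 36*v^2 + v) du + (-2*u^2*v + 6*u^2 + 36*u*v^2 + 19*u - 144*v^3 + 3) dv

Using F^*(f dg) = (f ∘ F) d(g ∘ F), substitute each coordinate x_i by F_i(u, v) in f_i, and replace dx_i by d F_i = (∂F_i/∂u) du + (∂F_i/∂v) dv.
  For the x component: f_1(F) = 6*u + 1; d F_1 = (-6*u + v) du + (u + 3) dv
  For the y component: f_2(F) = 2*v*(u - 6*v); d F_2 = (-v) du + (-u + 12*v) dv
  For the z component: f_3(F) = 2*v*(-u + 6*v); d F_3 = (-3) du + (0) dv
Combining and collecting du, dv coefficients:
  coeff of du: -36*u^2 - 2*u*v^2 + 12*u*v - 6*u + 12*v^3 - 36*v^2 + v
  coeff of dv: -2*u^2*v + 6*u^2 + 36*u*v^2 + 19*u - 144*v^3 + 3
F^* omega = (-36*u^2 - 2*u*v^2 + 12*u*v - 6*u + 12*v^3 - 36*v^2 + v) du + (-2*u^2*v + 6*u^2 + 36*u*v^2 + 19*u - 144*v^3 + 3) dv.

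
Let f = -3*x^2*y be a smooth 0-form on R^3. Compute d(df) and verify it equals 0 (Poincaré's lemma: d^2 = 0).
d(df) = 0

Step 1: df = sum_i (∂f/∂x_i) dx_i = (-6*x*y) dx + (-3*x^2) dy + (0) dz.
Step 2: Apply d again. Using the 1-form formula, the coefficient of dx ∧ dy in d(df) is ∂^2 f/∂x ∂y - ∂^2 f/∂y ∂x = (-6*x) - (-6*x) = 0 (equality of mixed partials for smooth f).
Similarly for dx ∧ dz and dy ∧ dz — all coefficients vanish. So d(df) = 0.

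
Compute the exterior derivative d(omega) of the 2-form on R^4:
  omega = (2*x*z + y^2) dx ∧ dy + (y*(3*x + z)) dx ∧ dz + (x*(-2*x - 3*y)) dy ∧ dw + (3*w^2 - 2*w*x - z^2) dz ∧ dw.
d(omega) = (-x - z) dx ∧ dy ∧ dz + (-4*x - 3*y) dx ∧ dy ∧ dw + (-2*w) dx ∧ dz ∧ dw

For a 2-form omega = sum_{i<j} g_{ij} dx_i ∧ dx_j, the exterior derivative is
  d(omega) = sum_{i<j} d(g_{ij}) ∧ dx_i ∧ dx_j = sum_{i<j, k} (∂g_{ij}/∂x_k) dx_k ∧ dx_i ∧ dx_j.
Expand each term, using dx_k ∧ dx_i ∧ dx_j = sgn(permutation) dx_{(a)} ∧ dx_{(b)} ∧ dx_{(c)} with (a < b < c) sorted:
  d(2*x*z + y^2) includes (∂/∂z)(2*x*z + y^2) dz = (2*x) dz, which multiplied by dx ∧ dy gives (2*x) dx ∧ dy ∧ dz
  d(y*(3*x + z)) includes (∂/∂y)(y*(3*x + z)) dy = (3*x + z) dy, which multiplied by dx ∧ dz gives (-3*x - z) dx ∧ dy ∧ dz
  d(x*(-2*x - 3*y)) includes (∂/∂x)(x*(-2*x - 3*y)) dx = (-4*x - 3*y) dx, which multiplied by dy ∧ dw gives (-4*x - 3*y) dx ∧ dy ∧ dw
  d(3*w^2 - 2*w*x - z^2) includes (∂/∂x)(3*w^2 - 2*w*x - z^2) dx = (-2*w) dx, which multiplied by dz ∧ dw gives (-2*w) dx ∧ dz ∧ dw
Collecting like 3-forms: d(omega) = (-x - z) dx ∧ dy ∧ dz + (-4*x - 3*y) dx ∧ dy ∧ dw + (-2*w) dx ∧ dz ∧ dw.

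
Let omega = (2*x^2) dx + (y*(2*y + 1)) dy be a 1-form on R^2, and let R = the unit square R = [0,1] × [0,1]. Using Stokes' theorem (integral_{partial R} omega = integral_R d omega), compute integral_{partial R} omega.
integral_(partial R) omega = 0

Stokes: integral_partial_R omega = integral_R d omega with d omega = (∂Q/∂x - ∂P/∂y) dx ∧ dy.
  ∂Q/∂x = 0
  ∂P/∂y = 0
  integrand = ∂Q/∂x - ∂P/∂y = 0.
Integrating over R: integral_0^1 integral_0^1 (0) dx dy = 0.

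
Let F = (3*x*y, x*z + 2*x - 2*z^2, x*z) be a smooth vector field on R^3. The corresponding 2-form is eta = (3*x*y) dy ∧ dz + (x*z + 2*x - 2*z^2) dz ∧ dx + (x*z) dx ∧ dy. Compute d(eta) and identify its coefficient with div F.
d(eta) = (x + 3*y) dx ∧ dy ∧ dz; div F = x + 3*y

For a 2-form in R^3 of the form above, applying d gives a 3-form with coefficient ∂P/∂x + ∂Q/∂y + ∂R/∂z:
  ∂P/∂x = 3*y
  ∂Q/∂y = 0
  ∂R/∂z = x
Sum = x + 3*y, which is exactly div F.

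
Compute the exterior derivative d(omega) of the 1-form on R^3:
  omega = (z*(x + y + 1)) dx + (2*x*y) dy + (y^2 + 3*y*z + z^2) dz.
d(omega) = (2*y - z) dx ∧ dy + (-x - y - 1) dx ∧ dz + (2*y + 3*z) dy ∧ dz

For a 1-form omega = sum_i f_i dx_i, the exterior derivative is
  d(omega) = sum_{i < j} (∂f_j/∂x_i - ∂f_i/∂x_j) dx_i ∧ dx_j.
  coefficient of dx ∧ dy: ∂f_2/∂x - ∂f_1/∂y = ∂(2*x*y)/∂x - ∂(z*(x + y + 1))/∂y = 2*y - z
  coefficient of dx ∧ dz: ∂f_3/∂x - ∂f_1/∂z = ∂(y^2 + 3*y*z + z^2)/∂x - ∂(z*(x + y + 1))/∂z = -x - y - 1
  coefficient of dy ∧ dz: ∂f_3/∂y - ∂f_2/∂z = ∂(y^2 + 3*y*z + z^2)/∂y - ∂(2*x*y)/∂z = 2*y + 3*z
Assembling: d(omega) = (2*y - z) dx ∧ dy + (-x - y - 1) dx ∧ dz + (2*y + 3*z) dy ∧ dz.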